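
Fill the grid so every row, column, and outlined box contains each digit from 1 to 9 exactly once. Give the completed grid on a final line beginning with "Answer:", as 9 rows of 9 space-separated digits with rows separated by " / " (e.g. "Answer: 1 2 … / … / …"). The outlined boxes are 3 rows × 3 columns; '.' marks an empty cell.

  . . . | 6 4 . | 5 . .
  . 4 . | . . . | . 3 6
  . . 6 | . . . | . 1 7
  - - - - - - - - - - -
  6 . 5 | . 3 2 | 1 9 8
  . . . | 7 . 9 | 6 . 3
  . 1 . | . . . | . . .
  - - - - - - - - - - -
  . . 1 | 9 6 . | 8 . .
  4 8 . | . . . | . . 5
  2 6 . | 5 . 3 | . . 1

Step 1. [r5c1∈{8}] nothing but 8 survives at r5c1, so r5c1=8.
Step 2. [r1c9∈{2,9}] r1c9 is the only open cell in col 9 admitting 9, so r1c9=9.
Step 3. [r3c2∈{2,3,5,9}] r3c2 is the only open cell in col 2 admitting 9, so r3c2=9.
Step 4. [r2c7∈{2}] only 2 remains possible at r2c7 ⇒ r2c7=2.
Step 5. [r4c2∈{7}] nothing but 7 survives at r4c2, so r4c2=7.
Step 6. [r9c5∈{7,8}] row 9 places 8 nowhere but r9c5, so r9c5=8.
Step 7. [r6c5∈{5}] only 5 remains possible at r6c5, so r6c5=5.
Step 8. [r7c6∈{4,7}] 4 has one home in box 8: r7c6. So r7c6=4.
Step 9. [r6c9∈{2,4}] 4 has one home in col 9: r6c9. So r6c9=4.
Step 10. [r5c2∈{2}] r5c2 has the single candidate 2. So r5c2=2.
Step 11. [r1c2∈{3}] r1c2 is down to just 3, so r1c2=3.
Step 12. [r7c1∈{3,5,7}] in row 7, 3 fits only at r7c1, so r7c1=3.
Step 13. [r7c8∈{2,7}] in row 7, 7 fits only at r7c8, so r7c8=7.
Step 14. [r9c3∈{7,9}] across row 9, 7 lands solely at r9c3. So r9c3=7.
Step 15. [r2c3∈{8}] only 8 remains possible at r2c3. So r2c3=8.
Step 16. [r2c4∈{1}] nothing but 1 survives at r2c4, so r2c4=1.
Step 17. [r8c4∈{2}] r8c4 has the single candidate 2 ⇒ r8c4=2.
Step 18. [r9c7∈{4,9}] 9 has one home in row 9: r9c7 ⇒ r9c7=9.
Step 19. [r8c6∈{1,7}] across col 6, 1 lands solely at r8c6, so r8c6=1.
Step 20. [r6c4∈{8}] only 8 remains possible at r6c4 ⇒ r6c4=8.
Step 21. [r3c1∈{5}] r3c1 is down to just 5. So r3c1=5.
Step 22. [r2c1∈{7}] only 7 remains possible at r2c1, so r2c1=7.
Step 23. [r6c1∈{9}] nothing but 9 survives at r6c1 ⇒ r6c1=9.
Step 24. [r1c8∈{8}] nothing but 8 survives at r1c8, so r1c8=8.
Step 25. [r3c6∈{8}] nothing but 8 survives at r3c6, so r3c6=8.
Step 26. [r3c7∈{4}] nothing but 4 survives at r3c7 ⇒ r3c7=4.
Step 27. [r3c4∈{3}] r3c4 is down to just 3. So r3c4=3.
Step 28. [r9c8∈{4}] r9c8's peers cover all but 4, so r9c8=4.
Step 29. [r3c5∈{2}] r3c5 is down to just 2 ⇒ r3c5=2.
Step 30. [r2c6∈{5}] r2c6 has the single candidate 5 ⇒ r2c6=5.
Step 31. [r6c8∈{2}] r6c8 is down to just 2. So r6c8=2.
Step 32. [r1c1∈{1}] only 1 remains possible at r1c1, so r1c1=1.
Step 33. [r5c8∈{5}] r5c8 is down to just 5 ⇒ r5c8=5.
Step 34. [r8c8∈{6}] r8c8 is down to just 6, so r8c8=6.
Step 35. [r8c7∈{3}] r8c7 is down to just 3. So r8c7=3.
Step 36. [r8c5∈{7}] r8c5's peers cover all but 7, so r8c5=7.
Step 37. [r7c2∈{5}] nothing but 5 survives at r7c2 ⇒ r7c2=5.
Step 38. [r1c3∈{2}] r1c3 is down to just 2 ⇒ r1c3=2.
Step 39. [r6c6∈{6}] nothing but 6 survives at r6c6 ⇒ r6c6=6.
Step 40. [r5c3∈{4}] r5c3 is down to just 4, so r5c3=4.
Step 41. [r2c5∈{9}] nothing but 9 survives at r2c5, so r2c5=9.
Step 42. [r7c9∈{2}] nothing but 2 survives at r7c9 ⇒ r7c9=2.
Step 43. [r1c6∈{7}] r1c6's peers cover all but 7. So r1c6=7.
Step 44. [r5c5∈{1}] r5c5 is down to just 1 ⇒ r5c5=1.
Step 45. [r6c3∈{3}] r6c3's peers cover all but 3. So r6c3=3.
Step 46. [r6c7∈{7}] only 7 remains possible at r6c7 ⇒ r6c7=7.
Step 47. [r4c4∈{4}] r4c4 has the single candidate 4. So r4c4=4.
Step 48. [r8c3∈{9}] r8c3 is down to just 9 ⇒ r8c3=9.

Answer: 1 3 2 6 4 7 5 8 9 / 7 4 8 1 9 5 2 3 6 / 5 9 6 3 2 8 4 1 7 / 6 7 5 4 3 2 1 9 8 / 8 2 4 7 1 9 6 5 3 / 9 1 3 8 5 6 7 2 4 / 3 5 1 9 6 4 8 7 2 / 4 8 9 2 7 1 3 6 5 / 2 6 7 5 8 3 9 4 1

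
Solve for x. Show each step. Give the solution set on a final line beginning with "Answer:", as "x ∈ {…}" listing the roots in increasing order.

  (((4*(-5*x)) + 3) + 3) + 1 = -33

Step 1. [(((4*(-5*x)) + 3) + 3) + 1 = -33] 1 comes off first (subtract 1) ⇒ sub: ((4*(-5*x)) + 3) + 3 = -34.
Step 2. [((4*(-5*x)) + 3) + 3 = -34] 3 comes off first (subtract 3) ⇒ sub: (4*(-5*x)) + 3 = -37.
Step 3. [(4*(-5*x)) + 3 = -37] subtract 3: x sits inside (… + 3). So sub: 4*(-5*x) = -40.
Step 4. [4*(-5*x) = -40] LHS = 4·(…); ÷4 both sides. So div: -5*x = -10.
Step 5. [-5*x = -10] -5 out front; divide by -5. So div: x = 2.

Answer: x ∈ {2}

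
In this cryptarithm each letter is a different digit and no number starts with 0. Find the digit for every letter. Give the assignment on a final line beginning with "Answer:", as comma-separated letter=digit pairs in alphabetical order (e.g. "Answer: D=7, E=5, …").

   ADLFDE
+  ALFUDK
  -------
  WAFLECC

Step 1. [col 1: E + K ≡ C (mod 10)] column 1 (E + K ≡ C (mod 10), carry-in 0) doesn't pin K yet; pick K=5 and continue, so K=5.
Step 2. [col 1: E + K ≡ C (mod 10)] several values work for E in column 1 (E + K ≡ C (mod 10), carry-in 0); try E=8. So E=8.
Step 3. [col 1: E + K ≡ C (mod 10)] from column 1 (E=8, K=5, carry-in 0, digits 5,8 already taken and all letters distinct): C must equal 3, so C=3.
Step 4. [col 2: D + D ≡ C (mod 10)] column 2 (D + D ≡ C (mod 10), carry-in 1) doesn't pin D yet; pick D=6 and continue ⇒ D=6.
Step 5. [col 3: F + U ≡ E (mod 10)] several values work for F in column 3 (F + U ≡ E (mod 10), carry-in 1); try F=0 ⇒ F=0.
Step 6. [col 3: F + U ≡ E (mod 10)] in column 3 we have F+U≡E with carry-in 1; given F=0, E=8 and digits 0,3,5,6,8 already taken and all letters distinct, that pins U to 7 ⇒ U=7.
Step 7. [col 4: L + F ≡ L (mod 10)] column 4 (L + F ≡ L (mod 10), carry-in 0) doesn't pin L yet; pick L=4 and continue ⇒ L=4.
Step 8. [W] adding two 6-digit numbers gives at most 6+1 digits, and here it does — W is that final carry and must be 1. So W=1.
Step 9. [col 6: A + A ≡ A (mod 10)] column 6 reads A+A+carry(1)=A with nothing yet; with digits 0,1,3,4,5,6,7,8 already taken and all letters distinct, the only value for A is 9. So A=9.

Answer: A=9, C=3, D=6, E=8, F=0, K=5, L=4, U=7, W=1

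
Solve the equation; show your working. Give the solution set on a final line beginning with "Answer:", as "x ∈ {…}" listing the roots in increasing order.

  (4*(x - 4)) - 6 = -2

Step 1. [(4*(x - 4)) - 6 = -2] the outer -6 inverts by adding 6 ⇒ sub: 4*(x - 4) = 4.
Step 2. [4*(x - 4) = 4] 4 out front; divide by 4, so div: x - 4 = 1.
Step 3. [x - 4 = 1] -4 is outermost — add 4 both sides ⇒ sub: x = 5.

Answer: x ∈ {5}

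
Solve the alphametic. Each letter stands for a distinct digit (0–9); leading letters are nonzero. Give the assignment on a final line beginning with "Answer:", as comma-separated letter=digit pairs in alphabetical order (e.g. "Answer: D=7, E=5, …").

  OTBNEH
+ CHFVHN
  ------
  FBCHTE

Step 1. [col 1: H + N ≡ E (mod 10)] several values work for H in column 1 (H + N ≡ E (mod 10), carry-in 0); try H=8 ⇒ H=8.
Step 2. [col 1: H + N ≡ E (mod 10)] column 1 (H + N ≡ E (mod 10), carry-in 0) doesn't pin N yet; pick N=7 and continue ⇒ N=7.
Step 3. [col 1: H + N ≡ E (mod 10)] column 1 reads H+N+carry(0)=E with H=8, N=7; with digits 7,8 already taken and all letters distinct, the only value for E is 5 ⇒ E=5.
Step 4. [col 2: E + H ≡ T (mod 10)] from column 2 (E=5, H=8, carry-in 1, digits 5,7,8 already taken and all letters distinct): T must equal 4 ⇒ T=4.
Step 5. [col 3: N + V ≡ H (mod 10)] column 3: given N=7, H=8, carry-in 1, and digits 4,5,7,8 already taken and all letters distinct, N+V≡H (mod 10) forces V=0. So V=0.
Step 6. [col 4: B + F ≡ C (mod 10)] no forcing yet in column 4 (carry-in 0); B=3 is free and consistent — try it, so B=3.
Step 7. [col 4: B + F ≡ C (mod 10)] C=2 is one option consistent with column 4 (B + F ≡ C (mod 10), carry-in 0) — take it, so C=2.
Step 8. [col 4: B + F ≡ C (mod 10)] column 4 reads B+F+carry(0)=C with B=3, C=2; with digits 0,2,3,4,5,7,8 already taken and all letters distinct, the only value for F is 9. So F=9.
Step 9. [col 6: O + C ≡ F (mod 10)] from column 6 (C=2, F=9, carry-in 1, digits 0,2,3,4,5,7,8,9 already taken and all letters distinct): O must equal 6, so O=6.

Answer: B=3, C=2, E=5, F=9, H=8, N=7, O=6, T=4, V=0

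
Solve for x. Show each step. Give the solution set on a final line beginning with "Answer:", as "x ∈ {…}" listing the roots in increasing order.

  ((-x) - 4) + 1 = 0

Step 1. [((-x) - 4) + 1 = 0] 1 comes off first (subtract 1), so sub: (-x) - 4 = -1.
Step 2. [(-x) - 4 = -1] the outer -4 inverts by adding 4 ⇒ sub: -x = 3.
Step 3. [-x = 3] flip signs both sides, so neg: x = -3.

Answer: x ∈ {-3}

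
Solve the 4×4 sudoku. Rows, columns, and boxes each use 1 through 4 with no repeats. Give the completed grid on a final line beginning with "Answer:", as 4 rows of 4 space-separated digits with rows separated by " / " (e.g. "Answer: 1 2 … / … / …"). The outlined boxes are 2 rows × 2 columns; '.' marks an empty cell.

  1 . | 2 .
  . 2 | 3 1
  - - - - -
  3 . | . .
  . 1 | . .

Step 1. [r4c3∈{4}] r4c3 is down to just 4. So r4c3=4.
Step 2. [r1c2∈{3,4}] row 1 places 3 nowhere but r1c2. So r1c2=3.
Step 3. [r3c4∈{2}] r3c4 is down to just 2, so r3c4=2.
Step 4. [r1c4∈{4}] nothing but 4 survives at r1c4 ⇒ r1c4=4.
Step 5. [r4c4∈{3}] r4c4's peers cover all but 3 ⇒ r4c4=3.
Step 6. [r3c3∈{1}] only 1 remains possible at r3c3, so r3c3=1.
Step 7. [r3c2∈{4}] only 4 remains possible at r3c2 ⇒ r3c2=4.
Step 8. [r2c1∈{4}] r2c1 has the single candidate 4 ⇒ r2c1=4.
Step 9. [r4c1∈{2}] r4c1's peers cover all but 2. So r4c1=2.

Answer: 1 3 2 4 / 4 2 3 1 / 3 4 1 2 / 2 1 4 3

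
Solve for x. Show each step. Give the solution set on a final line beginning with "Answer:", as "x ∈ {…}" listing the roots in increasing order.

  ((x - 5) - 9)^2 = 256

Step 1. [((x - 5) - 9)^2 = 256] √ both sides: 256 ≥ 0 gives two branches, so sqrt: (x - 5) - 9 = 16 or -16.
Step 2. [(x - 5) - 9 = 16 or -16] -9 is outermost — add 9 both sides. So sub: x - 5 = 25 or -7.
Step 3. [x - 5 = 25 or -7] -5 is outermost — add 5 both sides ⇒ sub: x = 30 or -2.

Answer: x ∈ {-2, 30}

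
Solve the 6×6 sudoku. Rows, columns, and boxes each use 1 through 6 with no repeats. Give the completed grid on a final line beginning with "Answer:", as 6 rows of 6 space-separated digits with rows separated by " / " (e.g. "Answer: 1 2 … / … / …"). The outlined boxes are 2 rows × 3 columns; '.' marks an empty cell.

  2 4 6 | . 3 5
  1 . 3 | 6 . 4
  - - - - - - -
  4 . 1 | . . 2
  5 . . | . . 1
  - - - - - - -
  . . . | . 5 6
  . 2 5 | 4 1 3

Step 1. [r3c5∈{6}] only 6 remains possible at r3c5, so r3c5=6.
Step 2. [r3c2∈{3}] r3c2 has the single candidate 3, so r3c2=3.
Step 3. [r4c2∈{6}] r4c2 has the single candidate 6. So r4c2=6.
Step 4. [r1c4∈{1}] r1c4 has the single candidate 1, so r1c4=1.
Step 5. [r5c4∈{2}] only 2 remains possible at r5c4 ⇒ r5c4=2.
Step 6. [r3c4∈{5}] r3c4 is down to just 5. So r3c4=5.
Step 7. [r2c2∈{5}] only 5 remains possible at r2c2, so r2c2=5.
Step 8. [r4c3∈{2}] r4c3 has the single candidate 2, so r4c3=2.
Step 9. [r6c1∈{6}] r6c1 has the single candidate 6. So r6c1=6.
Step 10. [r5c3∈{4}] nothing but 4 survives at r5c3. So r5c3=4.
Step 11. [r4c4∈{3}] r4c4 has the single candidate 3 ⇒ r4c4=3.
Step 12. [r2c5∈{2}] r2c5 has the single candidate 2, so r2c5=2.
Step 13. [r5c2∈{1}] r5c2's peers cover all but 1, so r5c2=1.
Step 14. [r4c5∈{4}] only 4 remains possible at r4c5. So r4c5=4.
Step 15. [r5c1∈{3}] r5c1 is down to just 3. So r5c1=3.

Answer: 2 4 6 1 3 5 / 1 5 3 6 2 4 / 4 3 1 5 6 2 / 5 6 2 3 4 1 / 3 1 4 2 5 6 / 6 2 5 4 1 3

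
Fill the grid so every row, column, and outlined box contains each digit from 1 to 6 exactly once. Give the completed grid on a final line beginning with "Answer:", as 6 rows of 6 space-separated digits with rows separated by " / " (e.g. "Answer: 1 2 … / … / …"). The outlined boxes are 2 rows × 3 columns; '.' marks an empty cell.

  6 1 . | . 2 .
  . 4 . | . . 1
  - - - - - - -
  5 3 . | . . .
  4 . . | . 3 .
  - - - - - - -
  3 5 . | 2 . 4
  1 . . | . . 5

Step 1. [r6c5∈{6}] r6c5's peers cover all but 6. So r6c5=6.
Step 2. [r4c2∈{2,6}] r4c2 is the only open cell in col 2 admitting 6, so r4c2=6.
Step 3. [r4c4∈{1,5}] in row 4, 5 fits only at r4c4, so r4c4=5.
Step 4. [r3c4∈{1,4,6}] r3c4 is the only open cell in col 4 admitting 1, so r3c4=1.
Step 5. [r3c3∈{2}] r3c3's peers cover all but 2, so r3c3=2.
Step 6. [r1c6∈{3}] r1c6 has the single candidate 3. So r1c6=3.
Step 7. [r2c5∈{5}] only 5 remains possible at r2c5, so r2c5=5.
Step 8. [r2c1∈{2}] r2c1 is down to just 2, so r2c1=2.
Step 9. [r2c3∈{3}] r2c3's peers cover all but 3. So r2c3=3.
Step 10. [r1c3∈{5}] r1c3 is down to just 5. So r1c3=5.
Step 11. [r3c5∈{4}] r3c5's peers cover all but 4. So r3c5=4.
Step 12. [r2c4∈{6}] nothing but 6 survives at r2c4 ⇒ r2c4=6.
Step 13. [r3c6∈{6}] nothing but 6 survives at r3c6, so r3c6=6.
Step 14. [r5c3∈{6}] r5c3 is down to just 6 ⇒ r5c3=6.
Step 15. [r1c4∈{4}] only 4 remains possible at r1c4. So r1c4=4.
Step 16. [r4c3∈{1}] only 1 remains possible at r4c3 ⇒ r4c3=1.
Step 17. [r6c3∈{4}] r6c3 has the single candidate 4, so r6c3=4.
Step 18. [r6c4∈{3}] r6c4 is down to just 3 ⇒ r6c4=3.
Step 19. [r6c2∈{2}] only 2 remains possible at r6c2, so r6c2=2.
Step 20. [r4c6∈{2}] r4c6's peers cover all but 2. So r4c6=2.
Step 21. [r5c5∈{1}] only 1 remains possible at r5c5, so r5c5=1.

Answer: 6 1 5 4 2 3 / 2 4 3 6 5 1 / 5 3 2 1 4 6 / 4 6 1 5 3 2 / 3 5 6 2 1 4 / 1 2 4 3 6 5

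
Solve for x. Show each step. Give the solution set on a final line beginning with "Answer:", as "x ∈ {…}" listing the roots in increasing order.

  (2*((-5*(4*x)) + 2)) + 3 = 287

Step 1. [(2*((-5*(4*x)) + 2)) + 3 = 287] 3 comes off first (subtract 3), so sub: 2*((-5*(4*x)) + 2) = 284.
Step 2. [2*((-5*(4*x)) + 2) = 284] 2 out front; divide by 2 ⇒ div: (-5*(4*x)) + 2 = 142.
Step 3. [(-5*(4*x)) + 2 = 142] 2 comes off first (subtract 2), so sub: -5*(4*x) = 140.
Step 4. [-5*(4*x) = 140] -5 out front; divide by -5. So div: 4*x = -28.
Step 5. [4*x = -28] LHS = 4·(…); ÷4 both sides, so div: x = -7.

Answer: x ∈ {-7}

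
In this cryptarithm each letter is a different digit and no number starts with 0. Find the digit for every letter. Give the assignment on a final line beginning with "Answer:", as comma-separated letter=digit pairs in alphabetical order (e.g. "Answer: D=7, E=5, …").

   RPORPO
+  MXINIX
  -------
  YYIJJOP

Step 1. [col 1: O + X ≡ P (mod 10)] P=0 is one option consistent with column 1 (O + X ≡ P (mod 10), carry-in 0) — take it ⇒ P=0.
Step 2. [col 1: O + X ≡ P (mod 10)] no forcing yet in column 1 (carry-in 0); X=4 is free and consistent — try it ⇒ X=4.
Step 3. [Y] the sum has 7 digits but both addends have 6; that extra leading digit Y is the final carry, namely 1 ⇒ Y=1.
Step 4. [col 1: O + X ≡ P (mod 10)] column 1 reads O+X+carry(0)=P with X=4, P=0; with digits 0,1,4 already taken and all letters distinct, the only value for O is 6, so O=6.
Step 5. [col 2: P + I ≡ O (mod 10)] from column 2 (P=0, O=6, carry-in 1, digits 0,1,4,6 already taken and all letters distinct): I must equal 5. So I=5.
Step 6. [col 3: R + N ≡ J (mod 10)] J=2 is one option consistent with column 3 (R + N ≡ J (mod 10), carry-in 0) — take it ⇒ J=2.
Step 7. [col 3: R + N ≡ J (mod 10)] N=9 is one option consistent with column 3 (R + N ≡ J (mod 10), carry-in 0) — take it. So N=9.
Step 8. [col 3: R + N ≡ J (mod 10)] column 3: given N=9, J=2, carry-in 0, and digits 0,1,2,4,5,6,9 already taken and all letters distinct, R+N≡J (mod 10) forces R=3 ⇒ R=3.
Step 9. [col 6: R + M ≡ Y (mod 10)] in column 6 we have R+M≡Y with carry-in 0; given R=3, Y=1 and digits 0,1,2,3,4,5,6,9 already taken and all letters distinct, that pins M to 8, so M=8.

Answer: I=5, J=2, M=8, N=9, O=6, P=0, R=3, X=4, Y=1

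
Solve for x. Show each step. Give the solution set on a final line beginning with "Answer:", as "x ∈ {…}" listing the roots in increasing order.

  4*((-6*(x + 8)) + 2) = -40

Step 1. [4*((-6*(x + 8)) + 2) = -40] 4 out front; divide by 4 ⇒ div: (-6*(x + 8)) + 2 = -10.
Step 2. [(-6*(x + 8)) + 2 = -10] subtract 2: x sits inside (… + 2) ⇒ sub: -6*(x + 8) = -12.
Step 3. [-6*(x + 8) = -12] -6·(inner) — divide through by -6 ⇒ div: x + 8 = 2.
Step 4. [x + 8 = 2] +8 is outermost — subtract 8 both sides. So sub: x = -6.

Answer: x ∈ {-6}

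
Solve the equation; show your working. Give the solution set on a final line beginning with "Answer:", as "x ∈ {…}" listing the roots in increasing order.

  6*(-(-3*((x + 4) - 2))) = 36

Step 1. [6*(-(-3*((x + 4) - 2))) = 36] LHS = 6·(…); ÷6 both sides. So div: -(-3*((x + 4) - 2)) = 6.
Step 2. [-(-3*((x + 4) - 2)) = 6] leading − — multiply by −1 ⇒ neg: -3*((x + 4) - 2) = -6.
Step 3. [-3*((x + 4) - 2) = -6] divide by the outer -3 ⇒ div: (x + 4) - 2 = 2.
Step 4. [(x + 4) - 2 = 2] peel the -2: add 2 from each side, so sub: x + 4 = 4.
Step 5. [x + 4 = 4] 4 comes off first (subtract 4), so sub: x = 0.

Answer: x ∈ {0}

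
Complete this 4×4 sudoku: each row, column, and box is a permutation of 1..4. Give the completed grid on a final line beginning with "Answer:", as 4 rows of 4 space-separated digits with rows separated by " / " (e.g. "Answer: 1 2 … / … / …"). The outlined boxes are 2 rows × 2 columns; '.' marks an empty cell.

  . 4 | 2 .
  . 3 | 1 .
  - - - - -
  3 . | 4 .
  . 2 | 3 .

Step 1. [r4c4∈{1}] only 1 remains possible at r4c4. So r4c4=1.
Step 2. [r3c2∈{1}] nothing but 1 survives at r3c2 ⇒ r3c2=1.
Step 3. [r4c1∈{4}] only 4 remains possible at r4c1. So r4c1=4.
Step 4. [r2c4∈{4}] r2c4 is down to just 4, so r2c4=4.
Step 5. [r1c4∈{3}] only 3 remains possible at r1c4. So r1c4=3.
Step 6. [r3c4∈{2}] nothing but 2 survives at r3c4 ⇒ r3c4=2.
Step 7. [r2c1∈{2}] r2c1 is down to just 2, so r2c1=2.
Step 8. [r1c1∈{1}] only 1 remains possible at r1c1. So r1c1=1.

Answer: 1 4 2 3 / 2 3 1 4 / 3 1 4 2 / 4 2 3 1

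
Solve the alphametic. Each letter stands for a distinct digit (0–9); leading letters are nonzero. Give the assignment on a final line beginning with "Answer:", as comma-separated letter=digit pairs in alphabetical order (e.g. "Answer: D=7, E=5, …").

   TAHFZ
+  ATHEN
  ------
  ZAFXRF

Step 1. [col 1: Z + N ≡ F (mod 10)] several values work for Z in column 1 (Z + N ≡ F (mod 10), carry-in 0); try Z=1, so Z=1.
Step 2. [col 1: Z + N ≡ F (mod 10)] F=7 is one option consistent with column 1 (Z + N ≡ F (mod 10), carry-in 0) — take it, so F=7.
Step 3. [col 1: Z + N ≡ F (mod 10)] column 1 reads Z+N+carry(0)=F with Z=1, F=7; with digits 1,7 already taken and all letters distinct, the only value for N is 6. So N=6.
Step 4. [col 2: F + E ≡ R (mod 10)] no forcing yet in column 2 (carry-in 0); E=3 is free and consistent — try it. So E=3.
Step 5. [col 2: F + E ≡ R (mod 10)] in column 2 we have F+E≡R with carry-in 0; given F=7, E=3 and digits 1,3,6,7 already taken and all letters distinct, that pins R to 0 ⇒ R=0.
Step 6. [col 3: H + H ≡ X (mod 10)] no forcing yet in column 3 (carry-in 1); H=2 is free and consistent — try it. So H=2.
Step 7. [col 3: H + H ≡ X (mod 10)] column 3 reads H+H+carry(1)=X with H=2; with digits 0,1,2,3,6,7 already taken and all letters distinct, the only value for X is 5. So X=5.
Step 8. [col 4: A + T ≡ F (mod 10)] no forcing yet in column 4 (carry-in 0); A=8 is free and consistent — try it. So A=8.
Step 9. [col 4: A + T ≡ F (mod 10)] column 4: given A=8, F=7, carry-in 0, and digits 0,1,2,3,5,6,7,8 already taken and all letters distinct, A+T≡F (mod 10) forces T=9 ⇒ T=9.

Answer: A=8, E=3, F=7, H=2, N=6, R=0, T=9, X=5, Z=1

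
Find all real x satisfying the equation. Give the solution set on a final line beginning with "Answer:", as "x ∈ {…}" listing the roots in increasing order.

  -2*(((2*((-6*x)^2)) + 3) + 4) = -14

Step 1. [-2*(((2*((-6*x)^2)) + 3) + 4) = -14] -2 out front; divide by -2, so div: ((2*((-6*x)^2)) + 3) + 4 = 7.
Step 2. [((2*((-6*x)^2)) + 3) + 4 = 7] 4 comes off first (subtract 4) ⇒ sub: (2*((-6*x)^2)) + 3 = 3.
Step 3. [(2*((-6*x)^2)) + 3 = 3] peel the +3: subtract 3 from each side, so sub: 2*((-6*x)^2) = 0.
Step 4. [2*((-6*x)^2) = 0] leading coefficient 2: divide by 2. So div: (-6*x)^2 = 0.
Step 5. [(-6*x)^2 = 0] √ both sides: 0 ≥ 0 gives two branches. So sqrt: -6*x = 0.
Step 6. [-6*x = 0] divide by the outer -6 ⇒ div: x = 0.

Answer: x ∈ {0}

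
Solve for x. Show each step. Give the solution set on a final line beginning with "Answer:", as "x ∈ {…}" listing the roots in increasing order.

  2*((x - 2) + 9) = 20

Step 1. [2*((x - 2) + 9) = 20] 2·(inner) — divide through by 2 ⇒ div: (x - 2) + 9 = 10.
Step 2. [(x - 2) + 9 = 10] +9 is outermost — subtract 9 both sides. So sub: x - 2 = 1.
Step 3. [x - 2 = 1] the outer -2 inverts by adding 2, so sub: x = 3.

Answer: x ∈ {3}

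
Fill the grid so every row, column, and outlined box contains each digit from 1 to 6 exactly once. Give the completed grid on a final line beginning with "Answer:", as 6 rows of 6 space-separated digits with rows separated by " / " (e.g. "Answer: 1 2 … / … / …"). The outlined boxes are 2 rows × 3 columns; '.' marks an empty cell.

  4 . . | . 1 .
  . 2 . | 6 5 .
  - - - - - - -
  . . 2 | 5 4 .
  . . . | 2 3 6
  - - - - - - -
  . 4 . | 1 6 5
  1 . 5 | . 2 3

Step 1. [r2c1∈{3}] r2c1 is down to just 3. So r2c1=3.
Step 2. [r3c2∈{1,3,6}] r3c2 is the only open cell in row 3 admitting 3, so r3c2=3.
Step 3. [r4c2∈{1,5}] r4c2 is the only open cell in col 2 admitting 1. So r4c2=1.
Step 4. [r1c3∈{6}] r1c3's peers cover all but 6. So r1c3=6.
Step 5. [r6c4∈{4}] only 4 remains possible at r6c4 ⇒ r6c4=4.
Step 6. [r4c1∈{5}] nothing but 5 survives at r4c1 ⇒ r4c1=5.
Step 7. [r2c3∈{1}] r2c3 has the single candidate 1. So r2c3=1.
Step 8. [r2c6∈{4}] only 4 remains possible at r2c6, so r2c6=4.
Step 9. [r3c1∈{6}] r3c1's peers cover all but 6, so r3c1=6.
Step 10. [r5c1∈{2}] only 2 remains possible at r5c1, so r5c1=2.
Step 11. [r1c4∈{3}] nothing but 3 survives at r1c4. So r1c4=3.
Step 12. [r6c2∈{6}] r6c2's peers cover all but 6 ⇒ r6c2=6.
Step 13. [r1c2∈{5}] r1c2's peers cover all but 5. So r1c2=5.
Step 14. [r3c6∈{1}] only 1 remains possible at r3c6, so r3c6=1.
Step 15. [r4c3∈{4}] r4c3's peers cover all but 4 ⇒ r4c3=4.
Step 16. [r1c6∈{2}] only 2 remains possible at r1c6. So r1c6=2.
Step 17. [r5c3∈{3}] only 3 remains possible at r5c3, so r5c3=3.

Answer: 4 5 6 3 1 2 / 3 2 1 6 5 4 / 6 3 2 5 4 1 / 5 1 4 2 3 6 / 2 4 3 1 6 5 / 1 6 5 4 2 3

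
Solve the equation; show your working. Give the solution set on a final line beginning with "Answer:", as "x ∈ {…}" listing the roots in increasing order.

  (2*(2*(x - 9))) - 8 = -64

Step 1. [(2*(2*(x - 9))) - 8 = -64] add 8: x sits inside (… - 8). So sub: 2*(2*(x - 9)) = -56.
Step 2. [2*(2*(x - 9)) = -56] 2 out front; divide by 2, so div: 2*(x - 9) = -28.
Step 3. [2*(x - 9) = -28] 2·(inner) — divide through by 2, so div: x - 9 = -14.
Step 4. [x - 9 = -14] the outer -9 inverts by adding 9 ⇒ sub: x = -5.

Answer: x ∈ {-5}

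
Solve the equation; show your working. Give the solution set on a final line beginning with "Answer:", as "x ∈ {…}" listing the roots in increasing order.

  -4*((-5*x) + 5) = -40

Step 1. [-4*((-5*x) + 5) = -40] leading coefficient -4: divide by -4. So div: (-5*x) + 5 = 10.
Step 2. [(-5*x) + 5 = 10] peel the +5: subtract 5 from each side. So sub: -5*x = 5.
Step 3. [-5*x = 5] -5·(inner) — divide through by -5 ⇒ div: x = -1.

Answer: x ∈ {-1}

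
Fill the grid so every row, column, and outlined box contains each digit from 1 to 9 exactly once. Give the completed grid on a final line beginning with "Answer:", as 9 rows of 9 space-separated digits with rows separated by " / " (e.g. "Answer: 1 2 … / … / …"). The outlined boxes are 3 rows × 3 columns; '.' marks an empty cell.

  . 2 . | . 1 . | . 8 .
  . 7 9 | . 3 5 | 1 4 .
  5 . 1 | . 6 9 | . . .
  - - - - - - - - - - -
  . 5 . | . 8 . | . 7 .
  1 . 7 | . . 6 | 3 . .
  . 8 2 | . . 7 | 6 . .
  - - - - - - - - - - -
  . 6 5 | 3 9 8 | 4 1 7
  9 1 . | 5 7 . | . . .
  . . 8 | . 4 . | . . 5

Step 1. [r8c6∈{2}] r8c6 is down to just 2. So r8c6=2.
Step 2. [r5c5∈{2,5}] r5c5 is the only open cell in col 5 admitting 2 ⇒ r5c5=2.
Step 3. [r1c6∈{4}] r1c6 has the single candidate 4, so r1c6=4.
Step 4. [r6c1∈{3,4}] across row 6, 3 lands solely at r6c1. So r6c1=3.
Step 5. [r4c1∈{4,6}] col 1 places 4 nowhere but r4c1 ⇒ r4c1=4.
Step 6. [r3c4∈{2,7,8}] row 3 places 8 nowhere but r3c4. So r3c4=8.
Step 7. [r9c2∈{3}] r9c2's peers cover all but 3 ⇒ r9c2=3.
Step 8. [r1c1∈{6}] nothing but 6 survives at r1c1. So r1c1=6.
Step 9. [r5c2∈{9}] nothing but 9 survives at r5c2. So r5c2=9.
Step 10. [r5c9∈{4,8}] row 5 places 8 nowhere but r5c9. So r5c9=8.
Step 11. [r6c9∈{1,4,9}] 4 has one home in col 9: r6c9. So r6c9=4.
Step 12. [r4c9∈{1,2,9}] 1 has one home in col 9: r4c9. So r4c9=1.
Step 13. [r4c7∈{2,9}] r4c7 is the only open cell in row 4 admitting 2. So r4c7=2.
Step 14. [r9c8∈{2,6,9}] in box 9, 2 fits only at r9c8. So r9c8=2.
Step 15. [r3c8∈{3}] r3c8 is down to just 3, so r3c8=3.
Step 16. [r1c7∈{5,7,9}] in row 1, 5 fits only at r1c7 ⇒ r1c7=5.
Step 17. [r6c8∈{5,9}] r6c8 is the only open cell in col 8 admitting 9. So r6c8=9.
Step 18. [r2c9∈{2,6}] across row 2, 6 lands solely at r2c9. So r2c9=6.
Step 19. [r9c4∈{1,6}] r9c4 is the only open cell in row 9 admitting 6, so r9c4=6.
Step 20. [r3c7∈{7}] only 7 remains possible at r3c7, so r3c7=7.
Step 21. [r9c6∈{1}] only 1 remains possible at r9c6 ⇒ r9c6=1.
Step 22. [r4c3∈{6}] r4c3 has the single candidate 6, so r4c3=6.
Step 23. [r4c4∈{9}] nothing but 9 survives at r4c4 ⇒ r4c4=9.
Step 24. [r4c6∈{3}] only 3 remains possible at r4c6, so r4c6=3.
Step 25. [r8c8∈{6}] only 6 remains possible at r8c8. So r8c8=6.
Step 26. [r2c4∈{2}] r2c4 has the single candidate 2 ⇒ r2c4=2.
Step 27. [r3c2∈{4}] r3c2 has the single candidate 4 ⇒ r3c2=4.
Step 28. [r1c9∈{9}] r1c9 has the single candidate 9, so r1c9=9.
Step 29. [r5c4∈{4}] r5c4 is down to just 4 ⇒ r5c4=4.
Step 30. [r5c8∈{5}] r5c8's peers cover all but 5 ⇒ r5c8=5.
Step 31. [r2c1∈{8}] r2c1 has the single candidate 8, so r2c1=8.
Step 32. [r6c5∈{5}] nothing but 5 survives at r6c5, so r6c5=5.
Step 33. [r9c7∈{9}] nothing but 9 survives at r9c7. So r9c7=9.
Step 34. [r6c4∈{1}] nothing but 1 survives at r6c4, so r6c4=1.
Step 35. [r1c3∈{3}] r1c3 is down to just 3 ⇒ r1c3=3.
Step 36. [r7c1∈{2}] r7c1 has the single candidate 2. So r7c1=2.
Step 37. [r3c9∈{2}] r3c9's peers cover all but 2. So r3c9=2.
Step 38. [r1c4∈{7}] only 7 remains possible at r1c4 ⇒ r1c4=7.
Step 39. [r8c3∈{4}] r8c3 is down to just 4, so r8c3=4.
Step 40. [r8c9∈{3}] only 3 remains possible at r8c9. So r8c9=3.
Step 41. [r8c7∈{8}] r8c7 is down to just 8 ⇒ r8c7=8.
Step 42. [r9c1∈{7}] only 7 remains possible at r9c1. So r9c1=7.

Answer: 6 2 3 7 1 4 5 8 9 / 8 7 9 2 3 5 1 4 6 / 5 4 1 8 6 9 7 3 2 / 4 5 6 9 8 3 2 7 1 / 1 9 7 4 2 6 3 5 8 / 3 8 2 1 5 7 6 9 4 / 2 6 5 3 9 8 4 1 7 / 9 1 4 5 7 2 8 6 3 / 7 3 8 6 4 1 9 2 5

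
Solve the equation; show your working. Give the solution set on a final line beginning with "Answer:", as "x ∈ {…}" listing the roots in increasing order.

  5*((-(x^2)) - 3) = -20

Step 1. [5*((-(x^2)) - 3) = -20] 5·(inner) — divide through by 5, so div: (-(x^2)) - 3 = -4.
Step 2. [(-(x^2)) - 3 = -4] peel the -3: add 3 from each side ⇒ sub: -(x^2) = -1.
Step 3. [-(x^2) = -1] leading − — multiply by −1 ⇒ neg: x^2 = 1.
Step 4. [x^2 = 1] √ both sides: 1 ≥ 0 gives two branches. So sqrt: x = 1 or -1.

Answer: x ∈ {-1, 1}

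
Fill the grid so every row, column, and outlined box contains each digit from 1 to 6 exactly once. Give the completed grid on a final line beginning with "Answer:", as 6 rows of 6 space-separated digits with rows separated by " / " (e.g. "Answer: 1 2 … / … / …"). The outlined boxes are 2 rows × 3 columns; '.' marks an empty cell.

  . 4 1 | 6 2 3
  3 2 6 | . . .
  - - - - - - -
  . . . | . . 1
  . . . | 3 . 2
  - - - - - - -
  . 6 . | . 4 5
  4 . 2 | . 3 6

Step 1. [r3c4∈{4,5}] r3c4 is the only open cell in box 4 admitting 4. So r3c4=4.
Step 2. [r6c4∈{1}] only 1 remains possible at r6c4. So r6c4=1.
Step 3. [r6c2∈{5}] r6c2 has the single candidate 5, so r6c2=5.
Step 4. [r1c1∈{5}] r1c1 is down to just 5 ⇒ r1c1=5.
Step 5. [r2c5∈{1,5}] across row 2, 1 lands solely at r2c5 ⇒ r2c5=1.
Step 6. [r3c2∈{3}] r3c2's peers cover all but 3 ⇒ r3c2=3.
Step 7. [r3c3∈{5}] nothing but 5 survives at r3c3 ⇒ r3c3=5.
Step 8. [r3c5∈{6}] nothing but 6 survives at r3c5. So r3c5=6.
Step 9. [r5c1∈{1}] r5c1 is down to just 1 ⇒ r5c1=1.
Step 10. [r4c1∈{6}] r4c1 is down to just 6 ⇒ r4c1=6.
Step 11. [r5c3∈{3}] r5c3 has the single candidate 3, so r5c3=3.
Step 12. [r4c5∈{5}] r4c5 has the single candidate 5 ⇒ r4c5=5.
Step 13. [r2c4∈{5}] nothing but 5 survives at r2c4 ⇒ r2c4=5.
Step 14. [r3c1∈{2}] nothing but 2 survives at r3c1 ⇒ r3c1=2.
Step 15. [r5c4∈{2}] only 2 remains possible at r5c4, so r5c4=2.
Step 16. [r4c3∈{4}] r4c3 is down to just 4 ⇒ r4c3=4.
Step 17. [r4c2∈{1}] r4c2's peers cover all but 1. So r4c2=1.
Step 18. [r2c6∈{4}] r2c6 has the single candidate 4 ⇒ r2c6=4.

Answer: 5 4 1 6 2 3 / 3 2 6 5 1 4 / 2 3 5 4 6 1 / 6 1 4 3 5 2 / 1 6 3 2 4 5 / 4 5 2 1 3 6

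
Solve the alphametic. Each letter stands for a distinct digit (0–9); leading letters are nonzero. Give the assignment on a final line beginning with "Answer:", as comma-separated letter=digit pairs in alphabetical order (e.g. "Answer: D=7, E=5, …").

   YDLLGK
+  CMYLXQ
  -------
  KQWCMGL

Step 1. [col 1: K + Q ≡ L (mod 10)] column 1 (K + Q ≡ L (mod 10), carry-in 0) doesn't pin K yet; pick K=1 and continue ⇒ K=1.
Step 2. [col 1: K + Q ≡ L (mod 10)] several values work for Q in column 1 (K + Q ≡ L (mod 10), carry-in 0); try Q=2. So Q=2.
Step 3. [col 1: K + Q ≡ L (mod 10)] column 1: given K=1, Q=2, carry-in 0, and digits 1,2 already taken and all letters distinct, K+Q≡L (mod 10) forces L=3 ⇒ L=3.
Step 4. [col 2: G + X ≡ G (mod 10)] column 2 reads G+X+carry(0)=G with nothing yet; with digits 1,2,3 already taken and all letters distinct, the only value for X is 0. So X=0.
Step 5. [col 2: G + X ≡ G (mod 10)] no forcing yet in column 2 (carry-in 0); G=8 is free and consistent — try it, so G=8.
Step 6. [col 3: L + L ≡ M (mod 10)] from column 3 (L=3, carry-in 0, digits 0,1,2,3,8 already taken and all letters distinct): M must equal 6, so M=6.
Step 7. [col 4: L + Y ≡ C (mod 10)] column 4: given L=3, carry-in 0, and digits 0,1,2,3,6,8 already taken and all letters distinct, L+Y≡C (mod 10) forces Y=4 ⇒ Y=4.
Step 8. [col 4: L + Y ≡ C (mod 10)] column 4: given L=3, Y=4, carry-in 0, and digits 0,1,2,3,4,6,8 already taken and all letters distinct, L+Y≡C (mod 10) forces C=7. So C=7.
Step 9. [col 5: D + M ≡ W (mod 10)] column 5 reads D+M+carry(0)=W with M=6; with digits 0,1,2,3,4,6,7,8 already taken and all letters distinct, the only value for D is 9 ⇒ D=9.
Step 10. [col 5: D + M ≡ W (mod 10)] column 5: given D=9, M=6, carry-in 0, and digits 0,1,2,3,4,6,7,8,9 already taken and all letters distinct, D+M≡W (mod 10) forces W=5, so W=5.

Answer: C=7, D=9, G=8, K=1, L=3, M=6, Q=2, W=5, X=0, Y=4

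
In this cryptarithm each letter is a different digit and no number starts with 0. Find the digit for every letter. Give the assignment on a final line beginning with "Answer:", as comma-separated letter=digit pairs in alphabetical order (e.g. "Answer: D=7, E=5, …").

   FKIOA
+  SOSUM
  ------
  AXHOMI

Step 1. [col 1: A + M ≡ I (mod 10)] no forcing yet in column 1 (carry-in 0); M=8 is free and consistent — try it. So M=8.
Step 2. [col 1: A + M ≡ I (mod 10)] several values work for I in column 1 (A + M ≡ I (mod 10), carry-in 0); try I=9. So I=9.
Step 3. [col 1: A + M ≡ I (mod 10)] in column 1 we have A+M≡I with carry-in 0; given M=8, I=9 and digits 8,9 already taken and all letters distinct, that pins A to 1. So A=1.
Step 4. [col 2: O + U ≡ M (mod 10)] U=5 is one option consistent with column 2 (O + U ≡ M (mod 10), carry-in 0) — take it, so U=5.
Step 5. [col 2: O + U ≡ M (mod 10)] from column 2 (U=5, M=8, carry-in 0, digits 1,5,8,9 already taken and all letters distinct): O must equal 3 ⇒ O=3.
Step 6. [col 3: I + S ≡ O (mod 10)] column 3 reads I+S+carry(0)=O with I=9, O=3; with digits 1,3,5,8,9 already taken and all letters distinct, the only value for S is 4, so S=4.
Step 7. [col 4: K + O ≡ H (mod 10)] no forcing yet in column 4 (carry-in 1); K=6 is free and consistent — try it, so K=6.
Step 8. [col 4: K + O ≡ H (mod 10)] in column 4 we have K+O≡H with carry-in 1; given K=6, O=3 and digits 1,3,4,5,6,8,9 already taken and all letters distinct, that pins H to 0 ⇒ H=0.
Step 9. [col 5: F + S ≡ X (mod 10)] several values work for F in column 5 (F + S ≡ X (mod 10), carry-in 1); try F=7. So F=7.
Step 10. [col 5: F + S ≡ X (mod 10)] in column 5 we have F+S≡X with carry-in 1; given F=7, S=4 and digits 0,1,3,4,5,6,7,8,9 already taken and all letters distinct, that pins X to 2 ⇒ X=2.

Answer: A=1, F=7, H=0, I=9, K=6, M=8, O=3, S=4, U=5, X=2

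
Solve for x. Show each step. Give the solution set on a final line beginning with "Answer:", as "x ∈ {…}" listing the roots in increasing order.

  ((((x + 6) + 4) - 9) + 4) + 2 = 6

Step 1. [((((x + 6) + 4) - 9) + 4) + 2 = 6] peel the +2: subtract 2 from each side, so sub: (((x + 6) + 4) - 9) + 4 = 4.
Step 2. [(((x + 6) + 4) - 9) + 4 = 4] +4 is outermost — subtract 4 both sides, so sub: ((x + 6) + 4) - 9 = 0.
Step 3. [((x + 6) + 4) - 9 = 0] peel the -9: add 9 from each side. So sub: (x + 6) + 4 = 9.
Step 4. [(x + 6) + 4 = 9] 4 comes off first (subtract 4), so sub: x + 6 = 5.
Step 5. [x + 6 = 5] the outer +6 inverts by subtracting 6. So sub: x = -1.

Answer: x ∈ {-1}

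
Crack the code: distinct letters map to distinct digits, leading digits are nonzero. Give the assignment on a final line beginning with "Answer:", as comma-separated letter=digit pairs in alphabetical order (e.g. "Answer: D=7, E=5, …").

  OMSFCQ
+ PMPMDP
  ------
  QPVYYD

Step 1. [col 1: Q + P ≡ D (mod 10)] no forcing yet in column 1 (carry-in 0); P=2 is free and consistent — try it, so P=2.
Step 2. [col 1: Q + P ≡ D (mod 10)] no forcing yet in column 1 (carry-in 0); D=9 is free and consistent — try it ⇒ D=9.
Step 3. [col 1: Q + P ≡ D (mod 10)] column 1 reads Q+P+carry(0)=D with P=2, D=9; with digits 2,9 already taken and all letters distinct, the only value for Q is 7. So Q=7.
Step 4. [col 2: C + D ≡ Y (mod 10)] column 2 (C + D ≡ Y (mod 10), carry-in 0) doesn't pin C yet; pick C=1 and continue ⇒ C=1.
Step 5. [col 2: C + D ≡ Y (mod 10)] column 2: given C=1, D=9, carry-in 0, and digits 1,2,7,9 already taken and all letters distinct, C+D≡Y (mod 10) forces Y=0, so Y=0.
Step 6. [col 3: F + M ≡ Y (mod 10)] no forcing yet in column 3 (carry-in 1); M=6 is free and consistent — try it. So M=6.
Step 7. [col 3: F + M ≡ Y (mod 10)] column 3 reads F+M+carry(1)=Y with M=6, Y=0; with digits 0,1,2,6,7,9 already taken and all letters distinct, the only value for F is 3, so F=3.
Step 8. [col 4: S + P ≡ V (mod 10)] column 4: given P=2, carry-in 1, and digits 0,1,2,3,6,7,9 already taken and all letters distinct, S+P≡V (mod 10) forces V=8. So V=8.
Step 9. [col 4: S + P ≡ V (mod 10)] from column 4 (P=2, V=8, carry-in 1, digits 0,1,2,3,6,7,8,9 already taken and all letters distinct): S must equal 5 ⇒ S=5.
Step 10. [col 6: O + P ≡ Q (mod 10)] from column 6 (P=2, Q=7, carry-in 1, digits 0,1,2,3,5,6,7,8,9 already taken and all letters distinct): O must equal 4. So O=4.

Answer: C=1, D=9, F=3, M=6, O=4, P=2, Q=7, S=5, V=8, Y=0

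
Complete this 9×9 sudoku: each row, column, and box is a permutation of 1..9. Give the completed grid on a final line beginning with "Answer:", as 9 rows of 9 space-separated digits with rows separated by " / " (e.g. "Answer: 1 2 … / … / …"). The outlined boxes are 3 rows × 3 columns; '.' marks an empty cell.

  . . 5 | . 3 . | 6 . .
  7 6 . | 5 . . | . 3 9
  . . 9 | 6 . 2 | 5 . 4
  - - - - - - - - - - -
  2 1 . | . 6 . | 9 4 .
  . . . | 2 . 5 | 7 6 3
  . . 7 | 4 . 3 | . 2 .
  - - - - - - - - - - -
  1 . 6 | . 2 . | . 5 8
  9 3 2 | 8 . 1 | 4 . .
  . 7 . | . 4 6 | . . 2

Step 1. [r3c2∈{8}] r3c2's peers cover all but 8 ⇒ r3c2=8.
Step 2. [r1c4∈{1,7,9}] 1 has one home in col 4: r1c4 ⇒ r1c4=1.
Step 3. [r2c5∈{8}] r2c5's peers cover all but 8 ⇒ r2c5=8.
Step 4. [r1c1∈{4}] r1c1's peers cover all but 4. So r1c1=4.
Step 5. [r8c8∈{7}] r8c8 is down to just 7 ⇒ r8c8=7.
Step 6. [r5c1∈{8}] r5c1 is down to just 8. So r5c1=8.
Step 7. [r6c2∈{5,9}] across col 2, 5 lands solely at r6c2, so r6c2=5.
Step 8. [r4c4∈{7}] nothing but 7 survives at r4c4, so r4c4=7.
Step 9. [r6c5∈{1,9}] row 6 places 9 nowhere but r6c5, so r6c5=9.
Step 10. [r3c8∈{1}] nothing but 1 survives at r3c8, so r3c8=1.
Step 11. [r9c7∈{1,3}] across row 9, 1 lands solely at r9c7 ⇒ r9c7=1.
Step 12. [r1c6∈{7,9}] in row 1, 9 fits only at r1c6 ⇒ r1c6=9.
Step 13. [r9c4∈{3,9}] r9c4 is the only open cell in row 9 admitting 3. So r9c4=3.
Step 14. [r5c2∈{4,9}] 9 has one home in row 5: r5c2 ⇒ r5c2=9.
Step 15. [r7c7∈{3}] only 3 remains possible at r7c7 ⇒ r7c7=3.
Step 16. [r9c1∈{5}] only 5 remains possible at r9c1, so r9c1=5.
Step 17. [r1c8∈{8}] r1c8's peers cover all but 8 ⇒ r1c8=8.
Step 18. [r2c7∈{2}] r2c7 is down to just 2, so r2c7=2.
Step 19. [r2c6∈{4}] r2c6's peers cover all but 4 ⇒ r2c6=4.
Step 20. [r1c9∈{7}] nothing but 7 survives at r1c9, so r1c9=7.
Step 21. [r6c7∈{8}] r6c7 has the single candidate 8, so r6c7=8.
Step 22. [r8c9∈{6}] nothing but 6 survives at r8c9. So r8c9=6.
Step 23. [r5c5∈{1}] r5c5 has the single candidate 1. So r5c5=1.
Step 24. [r9c3∈{8}] r9c3 has the single candidate 8 ⇒ r9c3=8.
Step 25. [r2c3∈{1}] only 1 remains possible at r2c3, so r2c3=1.
Step 26. [r4c9∈{5}] only 5 remains possible at r4c9 ⇒ r4c9=5.
Step 27. [r7c4∈{9}] r7c4 has the single candidate 9 ⇒ r7c4=9.
Step 28. [r1c2∈{2}] r1c2 is down to just 2, so r1c2=2.
Step 29. [r3c1∈{3}] r3c1 is down to just 3, so r3c1=3.
Step 30. [r7c2∈{4}] nothing but 4 survives at r7c2, so r7c2=4.
Step 31. [r4c6∈{8}] nothing but 8 survives at r4c6 ⇒ r4c6=8.
Step 32. [r8c5∈{5}] only 5 remains possible at r8c5, so r8c5=5.
Step 33. [r4c3∈{3}] nothing but 3 survives at r4c3 ⇒ r4c3=3.
Step 34. [r7c6∈{7}] r7c6 has the single candidate 7. So r7c6=7.
Step 35. [r6c1∈{6}] r6c1 is down to just 6 ⇒ r6c1=6.
Step 36. [r9c8∈{9}] r9c8 is down to just 9, so r9c8=9.
Step 37. [r6c9∈{1}] nothing but 1 survives at r6c9 ⇒ r6c9=1.
Step 38. [r3c5∈{7}] r3c5 has the single candidate 7 ⇒ r3c5=7.
Step 39. [r5c3∈{4}] r5c3's peers cover all but 4 ⇒ r5c3=4.

Answer: 4 2 5 1 3 9 6 8 7 / 7 6 1 5 8 4 2 3 9 / 3 8 9 6 7 2 5 1 4 / 2 1 3 7 6 8 9 4 5 / 8 9 4 2 1 5 7 6 3 / 6 5 7 4 9 3 8 2 1 / 1 4 6 9 2 7 3 5 8 / 9 3 2 8 5 1 4 7 6 / 5 7 8 3 4 6 1 9 2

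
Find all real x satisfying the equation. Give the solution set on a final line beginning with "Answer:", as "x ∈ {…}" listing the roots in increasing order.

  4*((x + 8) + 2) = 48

Step 1. [4*((x + 8) + 2) = 48] leading coefficient 4: divide by 4. So div: (x + 8) + 2 = 12.
Step 2. [(x + 8) + 2 = 12] peel the +2: subtract 2 from each side ⇒ sub: x + 8 = 10.
Step 3. [x + 8 = 10] subtract 8: x sits inside (… + 8) ⇒ sub: x = 2.

Answer: x ∈ {2}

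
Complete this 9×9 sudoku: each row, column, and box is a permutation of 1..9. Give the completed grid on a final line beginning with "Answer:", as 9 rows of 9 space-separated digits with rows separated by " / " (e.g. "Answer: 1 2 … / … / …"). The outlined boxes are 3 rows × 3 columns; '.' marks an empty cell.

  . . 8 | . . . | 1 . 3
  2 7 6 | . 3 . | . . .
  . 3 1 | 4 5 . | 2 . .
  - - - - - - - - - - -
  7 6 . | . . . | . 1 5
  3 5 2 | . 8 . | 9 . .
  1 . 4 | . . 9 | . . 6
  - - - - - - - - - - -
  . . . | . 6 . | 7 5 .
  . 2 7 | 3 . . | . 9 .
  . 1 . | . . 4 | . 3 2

Step 1. [r4c7∈{3,4,8}] across row 4, 8 lands solely at r4c7 ⇒ r4c7=8.
Step 2. [r4c4∈{2}] r4c4 has the single candidate 2, so r4c4=2.
Step 3. [r6c5∈{7}] nothing but 7 survives at r6c5 ⇒ r6c5=7.
Step 4. [r9c5∈{9}] r9c5's peers cover all but 9. So r9c5=9.
Step 5. [r8c5∈{1}] r8c5 is down to just 1, so r8c5=1.
Step 6. [r7c4∈{8}] r7c4 is down to just 8 ⇒ r7c4=8.
Step 7. [r3c1∈{9}] r3c1's peers cover all but 9, so r3c1=9.
Step 8. [r8c9∈{4,8}] r8c9 is the only open cell in box 9 admitting 8, so r8c9=8.
Step 9. [r7c1∈{4}] r7c1 is down to just 4, so r7c1=4.
Step 10. [r3c9∈{7}] only 7 remains possible at r3c9. So r3c9=7.
Step 11. [r1c6∈{2,6,7}] across col 6, 7 lands solely at r1c6. So r1c6=7.
Step 12. [r9c3∈{5}] r9c3 is down to just 5 ⇒ r9c3=5.
Step 13. [r5c9∈{4}] r5c9 has the single candidate 4, so r5c9=4.
Step 14. [r1c4∈{6,9}] across row 1, 9 lands solely at r1c4 ⇒ r1c4=9.
Step 15. [r3c6∈{6,8}] across box 2, 6 lands solely at r3c6, so r3c6=6.
Step 16. [r8c1∈{6}] r8c1's peers cover all but 6 ⇒ r8c1=6.
Step 17. [r2c6∈{1,8}] in col 6, 8 fits only at r2c6. So r2c6=8.
Step 18. [r2c8∈{4}] nothing but 4 survives at r2c8. So r2c8=4.
Step 19. [r2c4∈{1}] r2c4 is down to just 1 ⇒ r2c4=1.
Step 20. [r4c3∈{9}] r4c3's peers cover all but 9. So r4c3=9.
Step 21. [r4c6∈{3}] r4c6 is down to just 3. So r4c6=3.
Step 22. [r2c7∈{5}] only 5 remains possible at r2c7 ⇒ r2c7=5.
Step 23. [r5c4∈{6}] only 6 remains possible at r5c4. So r5c4=6.
Step 24. [r6c4∈{5}] r6c4 has the single candidate 5, so r6c4=5.
Step 25. [r3c8∈{8}] only 8 remains possible at r3c8, so r3c8=8.
Step 26. [r9c1∈{8}] r9c1 has the single candidate 8 ⇒ r9c1=8.
Step 27. [r4c5∈{4}] r4c5 is down to just 4, so r4c5=4.
Step 28. [r6c8∈{2}] only 2 remains possible at r6c8, so r6c8=2.
Step 29. [r1c8∈{6}] r1c8 is down to just 6 ⇒ r1c8=6.
Step 30. [r7c6∈{2}] r7c6 has the single candidate 2. So r7c6=2.
Step 31. [r1c1∈{5}] r1c1's peers cover all but 5. So r1c1=5.
Step 32. [r9c7∈{6}] only 6 remains possible at r9c7, so r9c7=6.
Step 33. [r2c9∈{9}] nothing but 9 survives at r2c9 ⇒ r2c9=9.
Step 34. [r5c8∈{7}] r5c8 is down to just 7, so r5c8=7.
Step 35. [r7c3∈{3}] r7c3 has the single candidate 3 ⇒ r7c3=3.
Step 36. [r7c9∈{1}] r7c9 has the single candidate 1 ⇒ r7c9=1.
Step 37. [r9c4∈{7}] r9c4 has the single candidate 7. So r9c4=7.
Step 38. [r8c7∈{4}] r8c7 has the single candidate 4, so r8c7=4.
Step 39. [r6c2∈{8}] r6c2 has the single candidate 8 ⇒ r6c2=8.
Step 40. [r8c6∈{5}] r8c6's peers cover all but 5 ⇒ r8c6=5.
Step 41. [r1c5∈{2}] nothing but 2 survives at r1c5. So r1c5=2.
Step 42. [r1c2∈{4}] r1c2's peers cover all but 4 ⇒ r1c2=4.
Step 43. [r7c2∈{9}] r7c2 has the single candidate 9. So r7c2=9.
Step 44. [r5c6∈{1}] r5c6 is down to just 1. So r5c6=1.
Step 45. [r6c7∈{3}] r6c7's peers cover all but 3, so r6c7=3.

Answer: 5 4 8 9 2 7 1 6 3 / 2 7 6 1 3 8 5 4 9 / 9 3 1 4 5 6 2 8 7 / 7 6 9 2 4 3 8 1 5 / 3 5 2 6 8 1 9 7 4 / 1 8 4 5 7 9 3 2 6 / 4 9 3 8 6 2 7 5 1 / 6 2 7 3 1 5 4 9 8 / 8 1 5 7 9 4 6 3 2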